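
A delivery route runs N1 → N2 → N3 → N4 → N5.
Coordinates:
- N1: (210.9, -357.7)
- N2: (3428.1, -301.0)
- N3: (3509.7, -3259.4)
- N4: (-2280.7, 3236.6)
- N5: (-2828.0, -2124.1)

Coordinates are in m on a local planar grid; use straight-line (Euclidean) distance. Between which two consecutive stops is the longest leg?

N3–N4

Leg distances:
N1→N2: 3217.7 m
N2→N3: 2959.5 m
N3→N4: 8702.1 m
N4→N5: 5388.6 m
The longest leg is N3–N4 at 8702.1 m.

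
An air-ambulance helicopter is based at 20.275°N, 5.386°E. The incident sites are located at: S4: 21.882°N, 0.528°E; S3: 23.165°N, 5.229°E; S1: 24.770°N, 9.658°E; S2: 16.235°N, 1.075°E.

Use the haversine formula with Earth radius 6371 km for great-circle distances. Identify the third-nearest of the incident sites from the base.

S2

Distance to each, sorted:
S3: 321.8 km
S4: 534.7 km
S2: 639.5 km
S1: 665.0 km
The third-nearest is S2 at 639.5 km.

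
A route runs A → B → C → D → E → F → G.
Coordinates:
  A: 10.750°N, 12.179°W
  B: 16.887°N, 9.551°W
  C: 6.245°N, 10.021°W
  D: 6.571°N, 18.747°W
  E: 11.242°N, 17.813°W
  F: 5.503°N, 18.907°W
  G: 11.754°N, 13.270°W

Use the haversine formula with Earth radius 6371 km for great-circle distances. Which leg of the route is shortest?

D–E

Leg distances:
A→B: 739.0 km
B→C: 1184.4 km
C→D: 964.9 km
D→E: 529.4 km
E→F: 649.4 km
F→G: 931.0 km
The shortest leg is D–E at 529.4 km.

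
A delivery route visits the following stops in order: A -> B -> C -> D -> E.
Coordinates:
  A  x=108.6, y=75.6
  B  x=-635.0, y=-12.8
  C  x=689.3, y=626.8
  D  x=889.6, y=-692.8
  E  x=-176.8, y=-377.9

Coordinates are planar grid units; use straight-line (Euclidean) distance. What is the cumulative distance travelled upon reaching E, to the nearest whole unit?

Leg distances:
A→B: 748.8  (cumulative 748.8)
B→C: 1470.7  (cumulative 2219.5)
C→D: 1334.7  (cumulative 3554.2)
D→E: 1111.9  (cumulative 4666.1)
Cumulative distance at E ≈ 4666.

4666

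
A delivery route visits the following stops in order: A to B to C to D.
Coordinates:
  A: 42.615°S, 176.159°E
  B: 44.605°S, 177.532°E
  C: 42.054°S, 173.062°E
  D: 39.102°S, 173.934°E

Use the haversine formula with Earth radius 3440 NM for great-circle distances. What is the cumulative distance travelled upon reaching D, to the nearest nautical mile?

563 NM

Leg distances:
A→B: 133.6 NM  (cumulative 133.6 NM)
B→C: 248.1 NM  (cumulative 381.6 NM)
C→D: 181.6 NM  (cumulative 563.3 NM)
Cumulative distance at D ≈ 563 NM.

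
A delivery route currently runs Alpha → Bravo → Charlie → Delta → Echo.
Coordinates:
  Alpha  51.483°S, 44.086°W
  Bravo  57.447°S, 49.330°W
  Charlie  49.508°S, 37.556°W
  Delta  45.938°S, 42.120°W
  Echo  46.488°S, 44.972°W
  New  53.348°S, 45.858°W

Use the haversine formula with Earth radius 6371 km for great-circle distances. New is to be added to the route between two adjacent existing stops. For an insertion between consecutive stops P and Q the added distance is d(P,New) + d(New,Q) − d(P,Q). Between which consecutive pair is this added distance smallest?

Added distance for inserting New between each consecutive pair:
Alpha–Bravo: 1.1 km
Bravo–Charlie: 47.4 km
Charlie–Delta: 1059.0 km
Delta–Echo: 1404.1 km
Smallest added distance is 1.1 km, inserting between Alpha and Bravo.

between Alpha and Bravo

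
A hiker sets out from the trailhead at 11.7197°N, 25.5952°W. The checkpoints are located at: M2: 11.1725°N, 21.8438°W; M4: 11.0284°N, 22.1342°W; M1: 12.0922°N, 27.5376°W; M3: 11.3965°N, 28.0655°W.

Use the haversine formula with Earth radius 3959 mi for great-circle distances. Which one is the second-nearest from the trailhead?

Distances from the trailhead (11.7197°N, 25.5952°W):
M1: 133.8 mi
M3: 168.7 mi
M4: 239.3 mi
M2: 256.9 mi
The second-nearest is M3 at 168.7 mi.

M3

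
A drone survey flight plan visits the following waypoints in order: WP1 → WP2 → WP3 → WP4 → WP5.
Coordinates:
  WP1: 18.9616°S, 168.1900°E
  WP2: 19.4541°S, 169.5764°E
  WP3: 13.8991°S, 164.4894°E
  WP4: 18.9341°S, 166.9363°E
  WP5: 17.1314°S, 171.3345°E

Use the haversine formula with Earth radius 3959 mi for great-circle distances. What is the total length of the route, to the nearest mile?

1306 mi

Leg distances:
WP1→WP2: 96.7 mi  (cumulative 96.7 mi)
WP2→WP3: 510.5 mi  (cumulative 607.1 mi)
WP3→WP4: 383.8 mi  (cumulative 991.0 mi)
WP4→WP5: 314.7 mi  (cumulative 1305.6 mi)
Total route length ≈ 1306 mi.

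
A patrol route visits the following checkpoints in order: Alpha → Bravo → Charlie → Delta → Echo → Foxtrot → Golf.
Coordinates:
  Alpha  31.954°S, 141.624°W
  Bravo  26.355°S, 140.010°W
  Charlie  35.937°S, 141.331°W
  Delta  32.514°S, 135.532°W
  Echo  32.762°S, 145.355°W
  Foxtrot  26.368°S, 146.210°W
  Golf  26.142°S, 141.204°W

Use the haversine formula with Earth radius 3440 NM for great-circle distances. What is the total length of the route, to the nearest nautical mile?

Leg distances:
Alpha→Bravo: 346.6 NM  (cumulative 346.6 NM)
Bravo→Charlie: 579.3 NM  (cumulative 925.9 NM)
Charlie→Delta: 353.6 NM  (cumulative 1279.5 NM)
Delta→Echo: 496.7 NM  (cumulative 1776.2 NM)
Echo→Foxtrot: 386.5 NM  (cumulative 2162.7 NM)
Foxtrot→Golf: 269.9 NM  (cumulative 2432.5 NM)
Total route length ≈ 2433 NM.

2433 NM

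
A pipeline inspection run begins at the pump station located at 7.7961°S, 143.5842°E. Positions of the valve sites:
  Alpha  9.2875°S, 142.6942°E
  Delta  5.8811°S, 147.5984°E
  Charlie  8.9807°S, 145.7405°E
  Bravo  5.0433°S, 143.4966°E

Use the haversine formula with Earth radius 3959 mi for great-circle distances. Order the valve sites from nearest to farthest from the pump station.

Computing each great-circle distance from 7.7961°S, 143.5842°E:
Alpha 9.2875°S, 142.6942°E: 119.7 mi
Charlie 8.9807°S, 145.7405°E: 168.6 mi
Bravo 5.0433°S, 143.4966°E: 190.3 mi
Delta 5.8811°S, 147.5984°E: 305.5 mi

Alpha, Charlie, Bravo, Delta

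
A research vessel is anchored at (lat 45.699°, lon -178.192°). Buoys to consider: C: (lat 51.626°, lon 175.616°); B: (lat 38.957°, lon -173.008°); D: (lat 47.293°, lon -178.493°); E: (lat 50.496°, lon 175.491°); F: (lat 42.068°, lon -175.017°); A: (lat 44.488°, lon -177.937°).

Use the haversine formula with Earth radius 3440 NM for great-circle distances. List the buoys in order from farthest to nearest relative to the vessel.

B, C, E, F, D, A

Distances from the vessel:
B (lat 38.957°, lon -173.008°): 465.4 NM
C (lat 51.626°, lon 175.616°): 432.0 NM
E (lat 50.496°, lon 175.491°): 383.3 NM
F (lat 42.068°, lon -175.017°): 257.6 NM
D (lat 47.293°, lon -178.493°): 96.5 NM
A (lat 44.488°, lon -177.937°): 73.5 NM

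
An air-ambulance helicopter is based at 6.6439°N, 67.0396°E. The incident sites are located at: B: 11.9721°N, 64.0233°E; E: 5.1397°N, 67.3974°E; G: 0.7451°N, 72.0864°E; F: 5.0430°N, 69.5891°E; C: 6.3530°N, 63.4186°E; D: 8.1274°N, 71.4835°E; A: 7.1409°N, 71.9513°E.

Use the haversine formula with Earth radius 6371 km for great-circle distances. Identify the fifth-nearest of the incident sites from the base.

Distance to each, sorted:
E: 171.9 km
F: 333.5 km
C: 401.4 km
D: 517.0 km
A: 545.0 km
B: 678.6 km
G: 862.3 km
The fifth-nearest is A at 545.0 km.

A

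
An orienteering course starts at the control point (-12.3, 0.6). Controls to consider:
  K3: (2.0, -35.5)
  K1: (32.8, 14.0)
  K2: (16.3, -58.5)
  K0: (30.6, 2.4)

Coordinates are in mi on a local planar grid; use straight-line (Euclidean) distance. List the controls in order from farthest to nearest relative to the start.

K2, K1, K0, K3

Computing each straight-line distance from (-12.3, 0.6):
K2 (16.3, -58.5): 65.7 mi
K1 (32.8, 14.0): 47.0 mi
K0 (30.6, 2.4): 42.9 mi
K3 (2.0, -35.5): 38.8 mi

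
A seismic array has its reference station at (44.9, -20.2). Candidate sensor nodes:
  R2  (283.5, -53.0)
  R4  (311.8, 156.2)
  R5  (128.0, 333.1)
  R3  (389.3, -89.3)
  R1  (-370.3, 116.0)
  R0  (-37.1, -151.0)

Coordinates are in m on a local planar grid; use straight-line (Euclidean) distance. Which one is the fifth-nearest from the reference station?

Distances from the reference station ((44.9, -20.2)):
R0: 154.4 m
R2: 240.8 m
R4: 319.9 m
R3: 351.3 m
R5: 362.9 m
R1: 437.0 m
The fifth-nearest is R5 at 362.9 m.

R5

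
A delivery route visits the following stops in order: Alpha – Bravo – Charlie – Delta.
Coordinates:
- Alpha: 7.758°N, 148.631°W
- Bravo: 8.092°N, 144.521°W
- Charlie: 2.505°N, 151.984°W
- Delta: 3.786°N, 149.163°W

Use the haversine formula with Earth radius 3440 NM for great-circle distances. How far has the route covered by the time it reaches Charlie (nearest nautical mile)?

803 NM

Leg distances:
Alpha→Bravo: 245.2 NM  (cumulative 245.2 NM)
Bravo→Charlie: 558.0 NM  (cumulative 803.3 NM)
Cumulative distance at Charlie ≈ 803 NM.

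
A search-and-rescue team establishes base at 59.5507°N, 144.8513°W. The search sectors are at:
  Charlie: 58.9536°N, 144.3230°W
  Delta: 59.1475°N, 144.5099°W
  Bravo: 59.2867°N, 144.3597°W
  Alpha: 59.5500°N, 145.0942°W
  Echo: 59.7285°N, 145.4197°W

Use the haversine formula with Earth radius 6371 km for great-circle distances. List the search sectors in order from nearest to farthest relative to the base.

Alpha, Echo, Bravo, Delta, Charlie

Computing each great-circle distance from 59.5507°N, 144.8513°W:
Alpha 59.5500°N, 145.0942°W: 13.7 km
Echo 59.7285°N, 145.4197°W: 37.6 km
Bravo 59.2867°N, 144.3597°W: 40.4 km
Delta 59.1475°N, 144.5099°W: 48.8 km
Charlie 58.9536°N, 144.3230°W: 72.9 km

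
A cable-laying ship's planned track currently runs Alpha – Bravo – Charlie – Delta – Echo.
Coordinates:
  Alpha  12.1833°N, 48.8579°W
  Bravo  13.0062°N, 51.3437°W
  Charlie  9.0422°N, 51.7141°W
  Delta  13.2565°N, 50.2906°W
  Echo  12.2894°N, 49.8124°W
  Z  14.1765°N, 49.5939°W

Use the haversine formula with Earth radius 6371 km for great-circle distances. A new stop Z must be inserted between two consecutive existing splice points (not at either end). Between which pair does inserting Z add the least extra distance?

Added distance for inserting Z between each consecutive pair:
Alpha–Bravo: 180.2 km
Bravo–Charlie: 402.7 km
Charlie–Delta: 249.2 km
Delta–Echo: 218.8 km
Smallest added distance is 180.2 km, inserting between Alpha and Bravo.

between Alpha and Bravo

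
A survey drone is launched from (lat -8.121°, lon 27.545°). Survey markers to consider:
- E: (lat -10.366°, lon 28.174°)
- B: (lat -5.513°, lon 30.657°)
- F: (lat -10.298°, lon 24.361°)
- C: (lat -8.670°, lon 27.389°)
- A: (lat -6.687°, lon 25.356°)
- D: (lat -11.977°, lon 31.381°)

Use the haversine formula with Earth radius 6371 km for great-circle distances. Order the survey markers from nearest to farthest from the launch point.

Computing each great-circle distance from (lat -8.121°, lon 27.545°):
C (lat -8.670°, lon 27.389°): 63.4 km
E (lat -10.366°, lon 28.174°): 259.0 km
A (lat -6.687°, lon 25.356°): 289.3 km
F (lat -10.298°, lon 24.361°): 425.1 km
B (lat -5.513°, lon 30.657°): 449.6 km
D (lat -11.977°, lon 31.381°): 600.1 km

C, E, A, F, B, D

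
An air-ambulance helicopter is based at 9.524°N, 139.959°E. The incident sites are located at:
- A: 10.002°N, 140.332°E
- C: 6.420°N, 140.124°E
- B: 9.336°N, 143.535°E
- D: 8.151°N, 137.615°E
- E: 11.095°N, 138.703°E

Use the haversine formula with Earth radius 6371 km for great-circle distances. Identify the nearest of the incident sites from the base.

A

Distances from the base (9.524°N, 139.959°E):
A: 67.1 km
E: 222.2 km
D: 299.4 km
C: 345.6 km
B: 392.8 km
The nearest is A at 67.1 km.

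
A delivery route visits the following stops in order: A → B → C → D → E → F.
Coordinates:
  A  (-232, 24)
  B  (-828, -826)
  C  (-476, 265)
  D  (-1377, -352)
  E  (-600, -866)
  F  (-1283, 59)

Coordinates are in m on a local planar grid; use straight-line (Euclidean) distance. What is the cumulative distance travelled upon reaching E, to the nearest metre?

4208 m

Leg distances:
A→B: 1038.1 m  (cumulative 1038.1 m)
B→C: 1146.4 m  (cumulative 2184.5 m)
C→D: 1092.0 m  (cumulative 3276.5 m)
D→E: 931.6 m  (cumulative 4208.1 m)
Cumulative distance at E ≈ 4208 m.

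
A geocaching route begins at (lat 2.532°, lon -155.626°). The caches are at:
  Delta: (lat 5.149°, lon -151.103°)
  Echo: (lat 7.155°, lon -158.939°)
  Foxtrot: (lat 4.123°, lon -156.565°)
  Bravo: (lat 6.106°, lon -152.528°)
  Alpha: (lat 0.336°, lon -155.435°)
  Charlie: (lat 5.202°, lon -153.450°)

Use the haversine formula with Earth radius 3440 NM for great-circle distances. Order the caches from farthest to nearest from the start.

Distances from the start:
Echo (lat 7.155°, lon -158.939°): 341.0 NM
Delta (lat 5.149°, lon -151.103°): 313.2 NM
Bravo (lat 6.106°, lon -152.528°): 283.6 NM
Charlie (lat 5.202°, lon -153.450°): 206.6 NM
Alpha (lat 0.336°, lon -155.435°): 132.3 NM
Foxtrot (lat 4.123°, lon -156.565°): 110.9 NM

Echo, Delta, Bravo, Charlie, Alpha, Foxtrot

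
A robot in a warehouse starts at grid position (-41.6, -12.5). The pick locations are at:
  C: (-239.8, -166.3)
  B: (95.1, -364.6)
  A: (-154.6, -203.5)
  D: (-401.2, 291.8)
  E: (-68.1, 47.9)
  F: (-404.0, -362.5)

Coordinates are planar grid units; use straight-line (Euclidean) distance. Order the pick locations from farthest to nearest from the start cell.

F, D, B, C, A, E

Distances from the start cell:
F (-404.0, -362.5): 503.8
D (-401.2, 291.8): 471.1
B (95.1, -364.6): 377.7
C (-239.8, -166.3): 250.9
A (-154.6, -203.5): 221.9
E (-68.1, 47.9): 66.0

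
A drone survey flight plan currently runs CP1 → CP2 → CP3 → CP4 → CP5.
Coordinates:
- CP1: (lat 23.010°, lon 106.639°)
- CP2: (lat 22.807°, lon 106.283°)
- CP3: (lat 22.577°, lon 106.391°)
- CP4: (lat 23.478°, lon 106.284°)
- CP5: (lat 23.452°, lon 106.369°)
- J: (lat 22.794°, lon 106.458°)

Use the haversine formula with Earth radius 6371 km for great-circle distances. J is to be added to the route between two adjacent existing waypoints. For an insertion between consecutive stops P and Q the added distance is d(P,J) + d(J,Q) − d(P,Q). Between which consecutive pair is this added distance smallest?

between CP3 and CP4

Added distance for inserting J between each consecutive pair:
CP1–CP2: 5.5 km
CP2–CP3: 15.2 km
CP3–CP4: 2.4 km
CP4–CP5: 142.7 km
Smallest added distance is 2.4 km, inserting between CP3 and CP4.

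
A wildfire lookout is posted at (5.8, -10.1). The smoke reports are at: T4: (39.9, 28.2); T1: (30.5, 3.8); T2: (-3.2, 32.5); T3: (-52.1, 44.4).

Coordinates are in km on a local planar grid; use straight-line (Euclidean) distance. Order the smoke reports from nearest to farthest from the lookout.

Computing each straight-line distance from (5.8, -10.1):
T1 (30.5, 3.8): 28.3 km
T2 (-3.2, 32.5): 43.5 km
T4 (39.9, 28.2): 51.3 km
T3 (-52.1, 44.4): 79.5 km

T1, T2, T4, T3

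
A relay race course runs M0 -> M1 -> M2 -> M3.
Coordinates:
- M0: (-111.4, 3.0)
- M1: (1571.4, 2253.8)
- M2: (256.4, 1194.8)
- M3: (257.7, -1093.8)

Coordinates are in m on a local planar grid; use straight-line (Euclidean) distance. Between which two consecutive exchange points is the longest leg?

M0–M1

Leg distances:
M0→M1: 2810.3 m
M1→M2: 1688.4 m
M2→M3: 2288.6 m
The longest leg is M0–M1 at 2810.3 m.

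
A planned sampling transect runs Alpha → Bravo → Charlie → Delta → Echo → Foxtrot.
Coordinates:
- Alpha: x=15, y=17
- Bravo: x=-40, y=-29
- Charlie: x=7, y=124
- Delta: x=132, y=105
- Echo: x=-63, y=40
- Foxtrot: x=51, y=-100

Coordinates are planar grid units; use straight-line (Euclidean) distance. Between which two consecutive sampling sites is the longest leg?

Delta–Echo

Leg distances:
Alpha→Bravo: 71.7
Bravo→Charlie: 160.1
Charlie→Delta: 126.4
Delta→Echo: 205.5
Echo→Foxtrot: 180.5
The longest leg is Delta–Echo at 205.5.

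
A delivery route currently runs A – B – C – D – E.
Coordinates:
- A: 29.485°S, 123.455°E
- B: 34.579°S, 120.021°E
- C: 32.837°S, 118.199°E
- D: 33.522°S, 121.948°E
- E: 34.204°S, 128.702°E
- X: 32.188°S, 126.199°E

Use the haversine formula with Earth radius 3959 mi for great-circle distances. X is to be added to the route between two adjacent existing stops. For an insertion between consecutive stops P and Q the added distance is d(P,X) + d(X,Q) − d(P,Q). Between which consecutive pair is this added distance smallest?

between D and E

Added distance for inserting X between each consecutive pair:
A–B: 235.2 mi
B–C: 701.4 mi
C–D: 509.7 mi
D–E: 73.9 mi
Smallest added distance is 73.9 mi, inserting between D and E.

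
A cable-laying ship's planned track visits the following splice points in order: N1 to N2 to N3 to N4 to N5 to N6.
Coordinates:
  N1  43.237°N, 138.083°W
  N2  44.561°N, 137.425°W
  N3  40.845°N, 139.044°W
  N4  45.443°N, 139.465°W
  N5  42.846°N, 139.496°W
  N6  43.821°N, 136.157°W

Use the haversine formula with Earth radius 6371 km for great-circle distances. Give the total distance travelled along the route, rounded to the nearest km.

1682 km

Leg distances:
N1→N2: 156.4 km  (cumulative 156.4 km)
N2→N3: 433.8 km  (cumulative 590.2 km)
N3→N4: 512.4 km  (cumulative 1102.6 km)
N4→N5: 288.8 km  (cumulative 1391.4 km)
N5→N6: 291.0 km  (cumulative 1682.4 km)
Total route length ≈ 1682 km.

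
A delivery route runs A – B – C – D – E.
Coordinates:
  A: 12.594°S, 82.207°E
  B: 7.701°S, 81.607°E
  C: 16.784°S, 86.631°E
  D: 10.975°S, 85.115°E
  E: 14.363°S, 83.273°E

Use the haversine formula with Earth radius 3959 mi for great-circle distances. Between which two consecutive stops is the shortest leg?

D–E

Leg distances:
A→B: 340.5 mi
B→C: 713.2 mi
C→D: 414.1 mi
D→E: 265.0 mi
The shortest leg is D–E at 265.0 mi.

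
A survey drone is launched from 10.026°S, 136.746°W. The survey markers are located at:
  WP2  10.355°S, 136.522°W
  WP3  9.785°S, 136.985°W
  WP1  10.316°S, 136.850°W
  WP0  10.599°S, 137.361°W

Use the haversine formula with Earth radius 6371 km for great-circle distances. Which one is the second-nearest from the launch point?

WP3

Distances from the launch point (10.026°S, 136.746°W):
WP1: 34.2 km
WP3: 37.5 km
WP2: 44.0 km
WP0: 92.7 km
The second-nearest is WP3 at 37.5 km.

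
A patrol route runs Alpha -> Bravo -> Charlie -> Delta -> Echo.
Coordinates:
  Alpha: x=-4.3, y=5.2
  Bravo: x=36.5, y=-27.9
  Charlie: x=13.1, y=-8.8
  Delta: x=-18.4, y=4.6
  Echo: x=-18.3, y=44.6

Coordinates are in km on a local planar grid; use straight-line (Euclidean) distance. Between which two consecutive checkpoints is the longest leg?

Leg distances:
Alpha→Bravo: 52.5 km
Bravo→Charlie: 30.2 km
Charlie→Delta: 34.2 km
Delta→Echo: 40.0 km
The longest leg is Alpha–Bravo at 52.5 km.

Alpha–Bravo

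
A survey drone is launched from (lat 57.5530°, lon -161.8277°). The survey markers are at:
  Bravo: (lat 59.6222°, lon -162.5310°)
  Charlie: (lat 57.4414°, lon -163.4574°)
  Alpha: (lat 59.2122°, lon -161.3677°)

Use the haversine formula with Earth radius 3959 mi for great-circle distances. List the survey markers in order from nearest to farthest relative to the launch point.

Distance from the launch point at (lat 57.5530°, lon -161.8277°) to each:
Charlie (lat 57.4414°, lon -163.4574°): 61.0 mi
Alpha (lat 59.2122°, lon -161.3677°): 115.9 mi
Bravo (lat 59.6222°, lon -162.5310°): 145.2 mi

Charlie, Alpha, Bravo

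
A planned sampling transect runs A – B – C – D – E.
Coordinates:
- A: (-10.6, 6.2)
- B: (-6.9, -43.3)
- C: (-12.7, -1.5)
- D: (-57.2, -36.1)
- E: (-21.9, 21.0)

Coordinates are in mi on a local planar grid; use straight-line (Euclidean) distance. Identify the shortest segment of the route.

B–C

Leg distances:
A→B: 49.6 mi
B→C: 42.2 mi
C→D: 56.4 mi
D→E: 67.1 mi
The shortest leg is B–C at 42.2 mi.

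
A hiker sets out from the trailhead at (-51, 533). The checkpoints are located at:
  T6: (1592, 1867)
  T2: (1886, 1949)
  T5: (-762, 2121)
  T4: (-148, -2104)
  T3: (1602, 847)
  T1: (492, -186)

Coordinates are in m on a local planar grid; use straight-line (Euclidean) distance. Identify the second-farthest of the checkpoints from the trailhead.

T2

Distance to each, sorted:
T4: 2638.8 m
T2: 2399.4 m
T6: 2116.4 m
T5: 1739.9 m
T3: 1682.6 m
T1: 901.0 m
The second-farthest is T2 at 2399.4 m.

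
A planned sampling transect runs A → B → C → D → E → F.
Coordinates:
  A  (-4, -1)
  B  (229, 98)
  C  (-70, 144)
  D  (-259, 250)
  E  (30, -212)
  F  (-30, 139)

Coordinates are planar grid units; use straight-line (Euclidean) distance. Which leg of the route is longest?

Leg distances:
A→B: 253.2
B→C: 302.5
C→D: 216.7
D→E: 544.9
E→F: 356.1
The longest leg is D–E at 544.9.

D–E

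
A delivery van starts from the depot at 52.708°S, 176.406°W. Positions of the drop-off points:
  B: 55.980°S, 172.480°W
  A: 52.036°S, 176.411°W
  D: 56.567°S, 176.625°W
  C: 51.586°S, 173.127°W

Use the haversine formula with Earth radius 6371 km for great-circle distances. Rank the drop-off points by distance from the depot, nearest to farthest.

Distance from the depot at 52.708°S, 176.406°W to each:
A 52.036°S, 176.411°W: 74.7 km
C 51.586°S, 173.127°W: 256.1 km
D 56.567°S, 176.625°W: 429.3 km
B 55.980°S, 172.480°W: 443.8 km

A, C, D, B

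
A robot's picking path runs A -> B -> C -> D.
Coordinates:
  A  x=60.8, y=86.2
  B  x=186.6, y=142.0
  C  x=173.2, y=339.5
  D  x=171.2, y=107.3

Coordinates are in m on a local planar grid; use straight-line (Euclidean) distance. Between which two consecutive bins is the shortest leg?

Leg distances:
A→B: 137.6 m
B→C: 198.0 m
C→D: 232.2 m
The shortest leg is A–B at 137.6 m.

A–B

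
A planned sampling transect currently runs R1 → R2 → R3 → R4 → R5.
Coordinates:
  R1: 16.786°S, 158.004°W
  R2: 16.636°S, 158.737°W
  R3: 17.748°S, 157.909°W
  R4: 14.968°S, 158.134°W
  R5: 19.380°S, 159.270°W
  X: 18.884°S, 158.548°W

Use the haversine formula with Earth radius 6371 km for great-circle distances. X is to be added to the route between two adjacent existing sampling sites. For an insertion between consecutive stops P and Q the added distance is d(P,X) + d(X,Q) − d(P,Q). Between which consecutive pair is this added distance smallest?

Added distance for inserting X between each consecutive pair:
R1–R2: 411.2 km
R2–R3: 242.2 km
R3–R4: 270.8 km
R4–R5: 26.2 km
Smallest added distance is 26.2 km, inserting between R4 and R5.

between R4 and R5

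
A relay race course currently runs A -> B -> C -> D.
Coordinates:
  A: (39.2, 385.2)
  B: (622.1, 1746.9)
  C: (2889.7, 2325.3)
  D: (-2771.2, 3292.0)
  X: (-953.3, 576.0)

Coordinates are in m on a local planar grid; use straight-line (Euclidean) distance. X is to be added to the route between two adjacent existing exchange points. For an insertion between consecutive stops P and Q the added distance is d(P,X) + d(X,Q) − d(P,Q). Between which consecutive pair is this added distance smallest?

Added distance for inserting X between each consecutive pair:
A–B: 1492.3 m
B–C: 3845.1 m
C–D: 1747.8 m
Smallest added distance is 1492.3 m, inserting between A and B.

between A and B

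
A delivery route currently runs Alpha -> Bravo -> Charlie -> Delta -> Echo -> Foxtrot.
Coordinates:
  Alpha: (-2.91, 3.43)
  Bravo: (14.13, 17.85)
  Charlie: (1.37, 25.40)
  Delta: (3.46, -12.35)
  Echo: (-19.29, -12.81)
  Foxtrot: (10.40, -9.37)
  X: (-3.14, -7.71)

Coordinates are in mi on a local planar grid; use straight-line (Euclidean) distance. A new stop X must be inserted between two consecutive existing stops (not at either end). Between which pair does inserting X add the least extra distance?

Added distance for inserting X between each consecutive pair:
Alpha–Bravo: 19.7 mi
Bravo–Charlie: 49.4 mi
Charlie–Delta: 3.7 mi
Delta–Echo: 2.2 mi
Echo–Foxtrot: 0.7 mi
Smallest added distance is 0.7 mi, inserting between Echo and Foxtrot.

between Echo and Foxtrot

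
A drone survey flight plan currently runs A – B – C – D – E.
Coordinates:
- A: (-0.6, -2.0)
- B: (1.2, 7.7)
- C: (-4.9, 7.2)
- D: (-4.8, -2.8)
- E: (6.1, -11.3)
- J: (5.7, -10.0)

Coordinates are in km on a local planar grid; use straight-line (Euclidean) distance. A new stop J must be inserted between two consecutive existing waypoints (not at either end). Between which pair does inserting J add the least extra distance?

Added distance for inserting J between each consecutive pair:
A–B: 18.6 km
B–C: 32.3 km
C–D: 22.9 km
D–E: 0.3 km
Smallest added distance is 0.3 km, inserting between D and E.

between D and E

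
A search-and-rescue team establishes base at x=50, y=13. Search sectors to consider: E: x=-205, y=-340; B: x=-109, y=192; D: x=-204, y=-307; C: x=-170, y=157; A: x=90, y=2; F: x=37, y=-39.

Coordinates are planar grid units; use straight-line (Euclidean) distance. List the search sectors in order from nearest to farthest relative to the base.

A, F, B, C, D, E

Distances from the base:
A x=90, y=2: 41.5
F x=37, y=-39: 53.6
B x=-109, y=192: 239.4
C x=-170, y=157: 262.9
D x=-204, y=-307: 408.6
E x=-205, y=-340: 435.5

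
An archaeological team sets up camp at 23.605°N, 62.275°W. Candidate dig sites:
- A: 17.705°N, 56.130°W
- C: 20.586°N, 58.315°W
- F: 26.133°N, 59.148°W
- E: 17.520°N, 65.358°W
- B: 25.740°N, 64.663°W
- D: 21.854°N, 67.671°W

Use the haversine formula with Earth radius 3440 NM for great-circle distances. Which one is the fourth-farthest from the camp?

C

Distance to each, sorted:
A: 494.5 NM
E: 404.3 NM
D: 316.7 NM
C: 285.2 NM
F: 228.1 NM
B: 182.8 NM
The fourth-farthest is C at 285.2 NM.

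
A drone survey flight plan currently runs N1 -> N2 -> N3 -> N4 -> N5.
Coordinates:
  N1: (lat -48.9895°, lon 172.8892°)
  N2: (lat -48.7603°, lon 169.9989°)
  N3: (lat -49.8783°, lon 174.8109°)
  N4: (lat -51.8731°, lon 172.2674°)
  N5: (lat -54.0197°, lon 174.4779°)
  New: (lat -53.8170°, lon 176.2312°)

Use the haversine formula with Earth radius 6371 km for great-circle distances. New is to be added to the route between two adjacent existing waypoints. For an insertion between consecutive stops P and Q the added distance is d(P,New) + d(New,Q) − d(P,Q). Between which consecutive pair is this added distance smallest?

between N4 and N5

Added distance for inserting New between each consecutive pair:
N1–N2: 1081.0 km
N2–N3: 787.8 km
N3–N4: 506.8 km
N4–N5: 179.0 km
Smallest added distance is 179.0 km, inserting between N4 and N5.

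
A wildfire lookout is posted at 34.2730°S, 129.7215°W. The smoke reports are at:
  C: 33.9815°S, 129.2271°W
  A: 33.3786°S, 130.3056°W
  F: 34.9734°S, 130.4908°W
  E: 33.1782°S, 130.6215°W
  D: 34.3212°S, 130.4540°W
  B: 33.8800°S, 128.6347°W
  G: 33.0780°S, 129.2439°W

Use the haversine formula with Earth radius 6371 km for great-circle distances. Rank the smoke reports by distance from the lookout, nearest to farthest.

Distance from the lookout at 34.2730°S, 129.7215°W to each:
C 33.9815°S, 129.2271°W: 55.9 km
D 34.3212°S, 130.4540°W: 67.5 km
F 34.9734°S, 130.4908°W: 105.0 km
B 33.8800°S, 128.6347°W: 109.2 km
A 33.3786°S, 130.3056°W: 113.1 km
G 33.0780°S, 129.2439°W: 140.0 km
E 33.1782°S, 130.6215°W: 147.5 km

C, D, F, B, A, G, E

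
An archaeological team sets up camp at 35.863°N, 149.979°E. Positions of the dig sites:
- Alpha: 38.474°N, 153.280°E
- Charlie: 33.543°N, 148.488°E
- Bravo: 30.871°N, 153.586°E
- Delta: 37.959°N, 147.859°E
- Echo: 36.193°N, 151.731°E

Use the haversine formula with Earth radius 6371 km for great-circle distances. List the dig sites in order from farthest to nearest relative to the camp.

Bravo, Alpha, Delta, Charlie, Echo

Distance from the camp at 35.863°N, 149.979°E to each:
Bravo 30.871°N, 153.586°E: 648.2 km
Alpha 38.474°N, 153.280°E: 412.1 km
Delta 37.959°N, 147.859°E: 299.7 km
Charlie 33.543°N, 148.488°E: 291.8 km
Echo 36.193°N, 151.731°E: 161.8 km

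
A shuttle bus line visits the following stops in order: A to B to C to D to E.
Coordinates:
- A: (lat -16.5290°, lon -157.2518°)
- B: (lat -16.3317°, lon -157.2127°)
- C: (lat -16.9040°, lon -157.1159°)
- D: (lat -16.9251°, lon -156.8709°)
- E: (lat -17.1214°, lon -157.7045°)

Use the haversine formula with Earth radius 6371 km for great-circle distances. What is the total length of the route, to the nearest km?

204 km

Leg distances:
A→B: 22.3 km  (cumulative 22.3 km)
B→C: 64.5 km  (cumulative 86.8 km)
C→D: 26.2 km  (cumulative 113.0 km)
D→E: 91.3 km  (cumulative 204.2 km)
Total route length ≈ 204 km.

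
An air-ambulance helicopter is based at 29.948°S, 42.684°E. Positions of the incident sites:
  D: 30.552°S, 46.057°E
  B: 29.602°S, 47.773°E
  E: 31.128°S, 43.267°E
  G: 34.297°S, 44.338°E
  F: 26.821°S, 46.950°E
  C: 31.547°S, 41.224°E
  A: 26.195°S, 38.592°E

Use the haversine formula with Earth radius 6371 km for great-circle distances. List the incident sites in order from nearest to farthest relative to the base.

Distance from the base at 29.948°S, 42.684°E to each:
E 31.128°S, 43.267°E: 142.6 km
C 31.547°S, 41.224°E: 226.0 km
D 30.552°S, 46.057°E: 330.9 km
B 29.602°S, 47.773°E: 492.6 km
G 34.297°S, 44.338°E: 508.0 km
F 26.821°S, 46.950°E: 543.1 km
A 26.195°S, 38.592°E: 579.0 km

E, C, D, B, G, F, A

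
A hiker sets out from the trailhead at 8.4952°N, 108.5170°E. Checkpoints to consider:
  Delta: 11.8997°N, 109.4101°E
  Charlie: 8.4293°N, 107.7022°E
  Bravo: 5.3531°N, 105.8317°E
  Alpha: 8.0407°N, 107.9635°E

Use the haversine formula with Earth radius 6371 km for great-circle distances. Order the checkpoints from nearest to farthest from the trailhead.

Distance from the trailhead at 8.4952°N, 108.5170°E to each:
Alpha 8.0407°N, 107.9635°E: 79.1 km
Charlie 8.4293°N, 107.7022°E: 89.9 km
Delta 11.8997°N, 109.4101°E: 391.0 km
Bravo 5.3531°N, 105.8317°E: 458.2 km

Alpha, Charlie, Delta, Bravo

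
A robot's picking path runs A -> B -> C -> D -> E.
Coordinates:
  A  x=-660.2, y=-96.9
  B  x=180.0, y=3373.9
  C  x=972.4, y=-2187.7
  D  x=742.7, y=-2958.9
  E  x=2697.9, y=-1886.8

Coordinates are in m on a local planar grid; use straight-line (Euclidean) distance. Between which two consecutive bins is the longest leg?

B–C

Leg distances:
A→B: 3571.0 m
B→C: 5617.8 m
C→D: 804.7 m
D→E: 2229.8 m
The longest leg is B–C at 5617.8 m.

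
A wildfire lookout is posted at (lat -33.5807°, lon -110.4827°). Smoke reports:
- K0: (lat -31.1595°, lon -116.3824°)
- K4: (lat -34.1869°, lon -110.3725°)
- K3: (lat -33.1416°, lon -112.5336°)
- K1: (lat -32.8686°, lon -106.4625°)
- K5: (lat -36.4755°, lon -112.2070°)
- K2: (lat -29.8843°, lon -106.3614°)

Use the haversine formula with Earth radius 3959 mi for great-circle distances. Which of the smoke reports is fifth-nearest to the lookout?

K2

Distance to each, sorted:
K4: 42.4 mi
K3: 122.2 mi
K5: 222.5 mi
K1: 237.5 mi
K2: 351.9 mi
K0: 382.7 mi
The fifth-nearest is K2 at 351.9 mi.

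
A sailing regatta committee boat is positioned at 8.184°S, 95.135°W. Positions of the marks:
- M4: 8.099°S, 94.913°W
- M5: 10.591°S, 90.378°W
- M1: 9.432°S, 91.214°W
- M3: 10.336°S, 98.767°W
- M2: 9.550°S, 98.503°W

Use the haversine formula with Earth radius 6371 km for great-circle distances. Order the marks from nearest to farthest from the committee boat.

M4, M2, M1, M3, M5

Computing each great-circle distance from 8.184°S, 95.135°W:
M4 8.099°S, 94.913°W: 26.2 km
M2 9.550°S, 98.503°W: 400.0 km
M1 9.432°S, 91.214°W: 452.6 km
M3 10.336°S, 98.767°W: 464.9 km
M5 10.591°S, 90.378°W: 586.5 km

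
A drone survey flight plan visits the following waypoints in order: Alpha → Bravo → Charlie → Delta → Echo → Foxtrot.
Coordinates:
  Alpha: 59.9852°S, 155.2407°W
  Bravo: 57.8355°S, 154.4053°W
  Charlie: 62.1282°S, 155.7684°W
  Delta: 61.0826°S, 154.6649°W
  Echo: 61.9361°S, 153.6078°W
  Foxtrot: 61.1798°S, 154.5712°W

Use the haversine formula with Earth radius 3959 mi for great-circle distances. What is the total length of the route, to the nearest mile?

662 mi

Leg distances:
Alpha→Bravo: 151.5 mi  (cumulative 151.5 mi)
Bravo→Charlie: 300.3 mi  (cumulative 451.8 mi)
Charlie→Delta: 80.8 mi  (cumulative 532.6 mi)
Delta→Echo: 68.5 mi  (cumulative 601.1 mi)
Echo→Foxtrot: 61.1 mi  (cumulative 662.3 mi)
Total route length ≈ 662 mi.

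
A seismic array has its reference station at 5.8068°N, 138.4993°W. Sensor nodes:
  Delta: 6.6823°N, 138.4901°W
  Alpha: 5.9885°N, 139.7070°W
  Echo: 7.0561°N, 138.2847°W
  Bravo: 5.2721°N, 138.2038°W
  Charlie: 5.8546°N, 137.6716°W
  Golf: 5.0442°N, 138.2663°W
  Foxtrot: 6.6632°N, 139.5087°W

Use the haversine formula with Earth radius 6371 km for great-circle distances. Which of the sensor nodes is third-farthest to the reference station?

Alpha

Distances from the reference station (5.8068°N, 138.4993°W):
Foxtrot: 146.7 km
Echo: 140.9 km
Alpha: 135.1 km
Delta: 97.4 km
Charlie: 91.7 km
Golf: 88.6 km
Bravo: 67.9 km
The third-farthest is Alpha at 135.1 km.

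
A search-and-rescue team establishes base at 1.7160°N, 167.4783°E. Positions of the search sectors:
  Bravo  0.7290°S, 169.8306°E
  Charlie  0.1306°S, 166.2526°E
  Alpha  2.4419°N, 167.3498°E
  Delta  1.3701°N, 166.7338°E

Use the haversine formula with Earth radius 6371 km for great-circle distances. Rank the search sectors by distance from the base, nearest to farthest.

Alpha, Delta, Charlie, Bravo

Computing each great-circle distance from 1.7160°N, 167.4783°E:
Alpha 2.4419°N, 167.3498°E: 82.0 km
Delta 1.3701°N, 166.7338°E: 91.3 km
Charlie 0.1306°S, 166.2526°E: 246.4 km
Bravo 0.7290°S, 169.8306°E: 377.2 km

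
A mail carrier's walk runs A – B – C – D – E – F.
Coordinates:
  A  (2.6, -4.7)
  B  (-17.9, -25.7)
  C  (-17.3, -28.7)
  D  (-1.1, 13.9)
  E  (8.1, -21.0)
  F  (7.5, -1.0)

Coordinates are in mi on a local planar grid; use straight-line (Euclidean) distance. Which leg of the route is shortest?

Leg distances:
A→B: 29.3 mi
B→C: 3.1 mi
C→D: 45.6 mi
D→E: 36.1 mi
E→F: 20.0 mi
The shortest leg is B–C at 3.1 mi.

B–C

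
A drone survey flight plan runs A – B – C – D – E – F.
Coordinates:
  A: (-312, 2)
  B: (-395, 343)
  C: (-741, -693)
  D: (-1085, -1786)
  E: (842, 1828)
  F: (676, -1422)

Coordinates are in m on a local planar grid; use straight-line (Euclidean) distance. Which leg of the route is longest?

D–E

Leg distances:
A→B: 351.0 m
B→C: 1092.3 m
C→D: 1145.9 m
D→E: 4095.6 m
E→F: 3254.2 m
The longest leg is D–E at 4095.6 m.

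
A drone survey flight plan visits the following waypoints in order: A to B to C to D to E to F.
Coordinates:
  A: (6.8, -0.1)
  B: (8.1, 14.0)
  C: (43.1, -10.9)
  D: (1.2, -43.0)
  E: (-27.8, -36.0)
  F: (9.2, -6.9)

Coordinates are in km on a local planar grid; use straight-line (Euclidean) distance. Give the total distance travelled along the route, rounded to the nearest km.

Leg distances:
A→B: 14.2 km  (cumulative 14.2 km)
B→C: 43.0 km  (cumulative 57.1 km)
C→D: 52.8 km  (cumulative 109.9 km)
D→E: 29.8 km  (cumulative 139.7 km)
E→F: 47.1 km  (cumulative 186.8 km)
Total route length ≈ 187 km.

187 km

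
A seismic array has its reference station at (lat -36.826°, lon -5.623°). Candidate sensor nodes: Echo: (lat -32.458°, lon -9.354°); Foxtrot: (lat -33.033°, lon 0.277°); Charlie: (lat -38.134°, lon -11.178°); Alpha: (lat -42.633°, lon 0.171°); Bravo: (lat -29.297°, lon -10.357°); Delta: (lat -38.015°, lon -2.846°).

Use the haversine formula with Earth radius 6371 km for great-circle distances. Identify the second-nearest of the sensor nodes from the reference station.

Distances from the reference station ((lat -36.826°, lon -5.623°)):
Delta: 278.6 km
Charlie: 511.2 km
Echo: 593.5 km
Foxtrot: 683.3 km
Alpha: 813.5 km
Bravo: 946.0 km
The second-nearest is Charlie at 511.2 km.

Charlie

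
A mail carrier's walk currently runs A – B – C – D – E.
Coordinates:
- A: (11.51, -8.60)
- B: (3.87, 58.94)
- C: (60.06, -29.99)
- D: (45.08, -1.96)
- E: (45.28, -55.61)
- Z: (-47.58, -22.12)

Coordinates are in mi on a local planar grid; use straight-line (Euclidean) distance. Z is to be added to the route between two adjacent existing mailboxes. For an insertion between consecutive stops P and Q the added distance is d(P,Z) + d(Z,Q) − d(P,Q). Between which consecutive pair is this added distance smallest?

between A and B

Added distance for inserting Z between each consecutive pair:
A–B: 88.7 mi
B–C: 98.7 mi
C–D: 171.0 mi
D–E: 139.9 mi
Smallest added distance is 88.7 mi, inserting between A and B.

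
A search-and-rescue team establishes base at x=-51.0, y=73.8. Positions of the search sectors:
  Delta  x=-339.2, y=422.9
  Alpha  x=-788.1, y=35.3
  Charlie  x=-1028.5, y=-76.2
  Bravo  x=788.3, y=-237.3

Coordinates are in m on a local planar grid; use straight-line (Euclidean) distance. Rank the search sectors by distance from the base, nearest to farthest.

Delta, Alpha, Bravo, Charlie

Distances from the base:
Delta x=-339.2, y=422.9: 452.7 m
Alpha x=-788.1, y=35.3: 738.1 m
Bravo x=788.3, y=-237.3: 895.1 m
Charlie x=-1028.5, y=-76.2: 988.9 m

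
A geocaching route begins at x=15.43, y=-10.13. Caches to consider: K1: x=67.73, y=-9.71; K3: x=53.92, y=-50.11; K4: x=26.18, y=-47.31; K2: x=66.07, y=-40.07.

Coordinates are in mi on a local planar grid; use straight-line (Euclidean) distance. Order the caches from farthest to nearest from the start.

K2, K3, K1, K4

Distances from the start:
K2 x=66.07, y=-40.07: 58.8 mi
K3 x=53.92, y=-50.11: 55.5 mi
K1 x=67.73, y=-9.71: 52.3 mi
K4 x=26.18, y=-47.31: 38.7 mi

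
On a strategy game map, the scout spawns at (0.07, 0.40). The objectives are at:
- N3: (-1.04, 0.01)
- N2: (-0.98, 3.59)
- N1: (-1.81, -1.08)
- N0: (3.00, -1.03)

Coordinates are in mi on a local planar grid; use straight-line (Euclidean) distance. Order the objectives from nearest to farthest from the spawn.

N3, N1, N0, N2

Computing each straight-line distance from (0.07, 0.40):
N3 (-1.04, 0.01): 1.2 mi
N1 (-1.81, -1.08): 2.4 mi
N0 (3.00, -1.03): 3.3 mi
N2 (-0.98, 3.59): 3.4 mi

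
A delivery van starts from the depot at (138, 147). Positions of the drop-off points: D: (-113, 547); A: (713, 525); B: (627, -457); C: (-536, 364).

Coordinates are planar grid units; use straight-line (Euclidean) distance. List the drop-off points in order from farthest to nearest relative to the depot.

Computing each straight-line distance from (138, 147):
B (627, -457): 777.1
C (-536, 364): 708.1
A (713, 525): 688.1
D (-113, 547): 472.2

B, C, A, D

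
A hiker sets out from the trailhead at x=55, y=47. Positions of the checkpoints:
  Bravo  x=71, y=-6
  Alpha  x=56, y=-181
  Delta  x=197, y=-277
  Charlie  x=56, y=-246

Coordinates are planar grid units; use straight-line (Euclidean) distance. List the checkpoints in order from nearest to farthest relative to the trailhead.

Distances from the trailhead:
Bravo x=71, y=-6: 55.4
Alpha x=56, y=-181: 228.0
Charlie x=56, y=-246: 293.0
Delta x=197, y=-277: 353.8

Bravo, Alpha, Charlie, Delta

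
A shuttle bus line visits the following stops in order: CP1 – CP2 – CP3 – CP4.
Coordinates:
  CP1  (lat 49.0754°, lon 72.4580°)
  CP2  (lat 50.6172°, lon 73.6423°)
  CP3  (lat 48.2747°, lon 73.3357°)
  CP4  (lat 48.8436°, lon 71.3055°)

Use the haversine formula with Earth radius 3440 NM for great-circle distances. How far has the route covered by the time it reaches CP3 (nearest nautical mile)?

244 NM

Leg distances:
CP1→CP2: 103.3 NM  (cumulative 103.3 NM)
CP2→CP3: 141.2 NM  (cumulative 244.4 NM)
Cumulative distance at CP3 ≈ 244 NM.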